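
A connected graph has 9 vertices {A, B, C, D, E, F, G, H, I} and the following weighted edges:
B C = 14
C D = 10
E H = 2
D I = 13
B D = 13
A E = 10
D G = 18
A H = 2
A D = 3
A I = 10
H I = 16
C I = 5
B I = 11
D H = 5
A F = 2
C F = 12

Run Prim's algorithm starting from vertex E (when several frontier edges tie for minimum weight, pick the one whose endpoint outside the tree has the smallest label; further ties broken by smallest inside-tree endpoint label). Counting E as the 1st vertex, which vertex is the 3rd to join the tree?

A

Prim's algorithm from E:
Step 1: cheapest edge leaving the tree is E H (2); add H.
Step 2: cheapest edge leaving the tree is A H (2); add A.
Step 3: cheapest edge leaving the tree is A F (2); add F.
Step 4: cheapest edge leaving the tree is A D (3); add D.
Step 5: cheapest edge leaving the tree is C D (10); add C.
Step 6: cheapest edge leaving the tree is C I (5); add I.
Step 7: cheapest edge leaving the tree is B I (11); add B.
Step 8: cheapest edge leaving the tree is D G (18); add G.
Vertex order: E, H, A, F, D, C, I, B, G. The 3rd vertex is A.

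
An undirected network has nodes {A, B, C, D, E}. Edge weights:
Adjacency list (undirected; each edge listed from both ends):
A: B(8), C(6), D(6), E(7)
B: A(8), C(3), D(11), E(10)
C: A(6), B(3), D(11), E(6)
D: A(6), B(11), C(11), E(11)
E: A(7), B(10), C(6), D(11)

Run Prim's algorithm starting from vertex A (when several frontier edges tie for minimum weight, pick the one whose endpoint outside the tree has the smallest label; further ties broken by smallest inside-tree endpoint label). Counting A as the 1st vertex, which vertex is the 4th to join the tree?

Prim's algorithm from A:
Step 1: frontier [A C 6, A D 6, A E 7, A B 8] → take A C (6); add C.
Step 2: frontier [A D 6, A E 7, A B 8, B C 3, C E 6, C D 11] → take B C (3); add B.
Step 3: frontier [A D 6, A E 7, B E 10, B D 11, C E 6, C D 11] → take A D (6); add D.
Step 4: frontier [A E 7, B E 10, C E 6, D E 11] → take C E (6); add E.
Vertex order: A, C, B, D, E. The 4th vertex is D.

D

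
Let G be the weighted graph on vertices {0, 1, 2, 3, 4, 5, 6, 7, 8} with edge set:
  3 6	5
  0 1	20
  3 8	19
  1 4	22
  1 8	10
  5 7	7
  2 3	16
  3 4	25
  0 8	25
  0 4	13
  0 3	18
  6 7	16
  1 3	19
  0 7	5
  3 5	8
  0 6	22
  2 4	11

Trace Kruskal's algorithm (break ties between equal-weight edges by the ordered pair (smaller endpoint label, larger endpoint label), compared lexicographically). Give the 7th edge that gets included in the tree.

0-4

Kruskal's algorithm — process edges by increasing weight (ties by edge label):
0 7 (5): add — endpoints in different components.
3 6 (5): add — endpoints in different components.
5 7 (7): add — endpoints in different components.
3 5 (8): add — endpoints in different components.
1 8 (10): add — endpoints in different components.
2 4 (11): add — endpoints in different components.
0 4 (13): add — endpoints in different components.
2 3 (16): skip — 2 and 3 already connected.
6 7 (16): skip — 6 and 7 already connected.
0 3 (18): skip — 0 and 3 already connected.
1 3 (19): add — endpoints in different components.
The 7th edge added is 0 4.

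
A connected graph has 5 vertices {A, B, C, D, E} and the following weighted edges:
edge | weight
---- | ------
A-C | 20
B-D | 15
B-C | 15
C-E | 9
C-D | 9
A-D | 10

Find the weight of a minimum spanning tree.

Kruskal's algorithm — process edges by increasing weight (ties by edge label):
C-D (9): add. Components now {A} {B} {C,D} {E}
C-E (9): add. Components now {A} {B} {C,D,E}
A-D (10): add. Components now {A,C,D,E} {B}
B-C (15): add. Components now {A,B,C,D,E}
MST edges: C-D, C-E, A-D, B-C; total weight 9+9+10+15 = 43.

43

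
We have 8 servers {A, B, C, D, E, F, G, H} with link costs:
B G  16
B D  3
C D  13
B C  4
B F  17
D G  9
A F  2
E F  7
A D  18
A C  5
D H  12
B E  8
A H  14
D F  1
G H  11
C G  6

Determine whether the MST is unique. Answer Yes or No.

Kruskal's algorithm — process edges by increasing weight (ties by edge label):
D F (1): add — endpoints in different components.
A F (2): add — endpoints in different components.
B D (3): add — endpoints in different components.
B C (4): add — endpoints in different components.
A C (5): skip — A and C already connected.
C G (6): add — endpoints in different components.
E F (7): add — endpoints in different components.
B E (8): skip — B and E already connected.
D G (9): skip — D and G already connected.
G H (11): add — endpoints in different components.
Every non-tree edge has weight strictly greater than the heaviest edge on the tree path between its endpoints, so the MST is unique.

Yes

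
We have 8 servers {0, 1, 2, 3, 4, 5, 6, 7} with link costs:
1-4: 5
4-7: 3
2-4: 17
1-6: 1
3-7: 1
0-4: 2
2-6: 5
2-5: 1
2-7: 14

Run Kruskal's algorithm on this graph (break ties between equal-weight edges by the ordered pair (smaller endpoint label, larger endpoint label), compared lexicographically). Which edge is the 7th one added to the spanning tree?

2-6

Kruskal's algorithm — process edges by increasing weight (ties by edge label):
1-6 (1): add — endpoints in different components.
2-5 (1): add — endpoints in different components.
3-7 (1): add — endpoints in different components.
0-4 (2): add — endpoints in different components.
4-7 (3): add — endpoints in different components.
1-4 (5): add — endpoints in different components.
2-6 (5): add — endpoints in different components.
The 7th edge added is 2-6.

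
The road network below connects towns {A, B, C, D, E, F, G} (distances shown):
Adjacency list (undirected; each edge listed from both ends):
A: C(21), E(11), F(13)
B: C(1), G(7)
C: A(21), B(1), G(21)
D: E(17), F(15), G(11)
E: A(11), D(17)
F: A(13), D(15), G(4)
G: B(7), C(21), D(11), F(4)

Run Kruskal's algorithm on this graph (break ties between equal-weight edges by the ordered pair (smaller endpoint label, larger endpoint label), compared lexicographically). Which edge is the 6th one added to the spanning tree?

Sort edges by weight, then run Kruskal:
B–C (1): add. Components now {A} {B,C} {D} {E} {F} {G}
F–G (4): add. Components now {A} {B,C} {D} {E} {F,G}
B–G (7): add. Components now {A} {B,C,F,G} {D} {E}
A–E (11): add. Components now {A,E} {B,C,F,G} {D}
D–G (11): add. Components now {A,E} {B,C,D,F,G}
A–F (13): add. Components now {A,B,C,D,E,F,G}
The 6th edge added is A–F.

A-F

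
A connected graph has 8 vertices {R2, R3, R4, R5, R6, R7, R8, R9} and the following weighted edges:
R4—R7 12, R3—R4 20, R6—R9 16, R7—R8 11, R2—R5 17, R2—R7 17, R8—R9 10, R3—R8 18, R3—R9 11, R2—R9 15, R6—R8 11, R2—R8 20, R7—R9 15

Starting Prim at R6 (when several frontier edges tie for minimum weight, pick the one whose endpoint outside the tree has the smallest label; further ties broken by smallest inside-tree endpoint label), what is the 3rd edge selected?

Grow the tree from R6 using Prim:
Step 1: cheapest edge leaving the tree is R6—R8 (11); add R8.
Step 2: cheapest edge leaving the tree is R8—R9 (10); add R9.
Step 3: cheapest edge leaving the tree is R3—R9 (11); add R3.
Step 4: cheapest edge leaving the tree is R7—R8 (11); add R7.
Step 5: cheapest edge leaving the tree is R4—R7 (12); add R4.
Step 6: cheapest edge leaving the tree is R2—R9 (15); add R2.
Step 7: cheapest edge leaving the tree is R2—R5 (17); add R5.
The 3rd edge added is R3—R9.

R3-R9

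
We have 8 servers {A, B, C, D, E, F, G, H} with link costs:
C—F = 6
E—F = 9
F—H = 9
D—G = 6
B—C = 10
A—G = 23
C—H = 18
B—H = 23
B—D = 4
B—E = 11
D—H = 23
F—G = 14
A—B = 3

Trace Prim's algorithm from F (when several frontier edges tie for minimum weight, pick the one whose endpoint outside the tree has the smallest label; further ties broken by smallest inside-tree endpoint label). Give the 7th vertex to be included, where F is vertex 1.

Grow the tree from F using Prim:
Step 1: frontier [C—F 6, E—F 9, F—H 9, F—G 14] → take C—F (6); add C.
Step 2: frontier [B—C 10, C—H 18, E—F 9, F—H 9, F—G 14] → take E—F (9); add E.
Step 3: frontier [B—C 10, C—H 18, B—E 11, F—H 9, F—G 14] → take F—H (9); add H.
Step 4: frontier [B—C 10, B—E 11, F—G 14, B—H 23, D—H 23] → take B—C (10); add B.
Step 5: frontier [A—B 3, B—D 4, F—G 14, D—H 23] → take A—B (3); add A.
Step 6: frontier [A—G 23, B—D 4, F—G 14, D—H 23] → take B—D (4); add D.
Step 7: frontier [A—G 23, D—G 6, F—G 14] → take D—G (6); add G.
Vertex order: F, C, E, H, B, A, D, G. The 7th vertex is D.

D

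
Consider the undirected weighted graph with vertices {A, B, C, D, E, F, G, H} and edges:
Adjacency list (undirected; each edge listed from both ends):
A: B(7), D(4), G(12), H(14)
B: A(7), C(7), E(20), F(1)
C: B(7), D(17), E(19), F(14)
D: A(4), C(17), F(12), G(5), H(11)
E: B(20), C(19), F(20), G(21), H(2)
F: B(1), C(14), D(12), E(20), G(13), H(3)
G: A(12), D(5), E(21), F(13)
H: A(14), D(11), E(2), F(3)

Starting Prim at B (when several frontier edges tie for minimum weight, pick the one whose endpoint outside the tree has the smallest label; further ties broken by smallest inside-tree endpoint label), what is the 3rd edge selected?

E-H

Grow the tree from B using Prim:
Step 1: cheapest edge leaving the tree is B—F (1); add F.
Step 2: cheapest edge leaving the tree is F—H (3); add H.
Step 3: cheapest edge leaving the tree is E—H (2); add E.
Step 4: cheapest edge leaving the tree is A—B (7); add A.
Step 5: cheapest edge leaving the tree is A—D (4); add D.
Step 6: cheapest edge leaving the tree is D—G (5); add G.
Step 7: cheapest edge leaving the tree is B—C (7); add C.
The 3rd edge added is E—H.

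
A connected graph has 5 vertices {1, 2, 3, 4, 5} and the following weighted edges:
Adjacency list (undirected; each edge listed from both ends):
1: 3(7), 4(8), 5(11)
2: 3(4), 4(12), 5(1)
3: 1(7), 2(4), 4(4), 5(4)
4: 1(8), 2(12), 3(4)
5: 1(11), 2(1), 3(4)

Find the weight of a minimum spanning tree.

Kruskal's algorithm — process edges by increasing weight (ties by edge label):
2—5 (1): add. Components now {1} {2,5} {3} {4}
2—3 (4): add. Components now {1} {2,3,5} {4}
3—4 (4): add. Components now {1} {2,3,4,5}
3—5 (4): skip — 3 and 5 already connected.
1—3 (7): add. Components now {1,2,3,4,5}
MST edges: 2—5, 2—3, 3—4, 1—3; total weight 1+4+4+7 = 16.

16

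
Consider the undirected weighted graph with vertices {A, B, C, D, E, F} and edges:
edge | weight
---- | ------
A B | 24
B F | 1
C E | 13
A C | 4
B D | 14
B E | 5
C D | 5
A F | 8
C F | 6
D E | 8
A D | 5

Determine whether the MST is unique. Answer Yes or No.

Kruskal: consider edges lightest-first.
B F (1): add — endpoints in different components.
A C (4): add — endpoints in different components.
A D (5): add — endpoints in different components.
B E (5): add — endpoints in different components.
C D (5): skip — C and D already connected.
C F (6): add — endpoints in different components.
Non-tree edge C D has weight 5, equal to the heaviest edge on its tree cycle — swapping gives another MST of the same weight. Not unique.

No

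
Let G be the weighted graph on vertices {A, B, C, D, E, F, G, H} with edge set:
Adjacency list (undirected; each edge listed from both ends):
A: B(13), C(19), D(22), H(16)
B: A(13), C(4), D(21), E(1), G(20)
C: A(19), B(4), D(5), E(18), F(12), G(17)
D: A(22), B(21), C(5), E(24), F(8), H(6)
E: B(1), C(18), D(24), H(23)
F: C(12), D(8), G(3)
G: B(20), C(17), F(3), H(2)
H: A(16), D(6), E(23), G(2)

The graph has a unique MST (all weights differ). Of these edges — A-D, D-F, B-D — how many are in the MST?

Kruskal: consider edges lightest-first.
B-E (1): add — endpoints in different components.
G-H (2): add — endpoints in different components.
F-G (3): add — endpoints in different components.
B-C (4): add — endpoints in different components.
C-D (5): add — endpoints in different components.
D-H (6): add — endpoints in different components.
D-F (8): skip — D and F already connected.
C-F (12): skip — C and F already connected.
A-B (13): add — endpoints in different components.
MST edge set: {B-E, G-H, F-G, B-C, C-D, D-H, A-B}.
Of the listed edges, {} are in the MST → 0.

0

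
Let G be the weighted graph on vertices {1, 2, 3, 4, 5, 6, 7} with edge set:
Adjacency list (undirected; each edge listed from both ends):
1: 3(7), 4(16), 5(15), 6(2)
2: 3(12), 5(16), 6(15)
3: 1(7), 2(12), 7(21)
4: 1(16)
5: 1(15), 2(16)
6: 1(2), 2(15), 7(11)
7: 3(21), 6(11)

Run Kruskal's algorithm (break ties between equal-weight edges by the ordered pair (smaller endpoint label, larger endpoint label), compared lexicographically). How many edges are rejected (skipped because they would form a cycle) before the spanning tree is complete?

Sort edges by weight, then run Kruskal:
1-6 (2): add. Components now {1,6} {2} {3} {4} {5} {7}
1-3 (7): add. Components now {1,3,6} {2} {4} {5} {7}
6-7 (11): add. Components now {1,3,6,7} {2} {4} {5}
2-3 (12): add. Components now {1,2,3,6,7} {4} {5}
1-5 (15): add. Components now {1,2,3,5,6,7} {4}
2-6 (15): skip — 2 and 6 already connected.
1-4 (16): add. Components now {1,2,3,4,5,6,7}
Edges rejected before the tree was complete: 1.

1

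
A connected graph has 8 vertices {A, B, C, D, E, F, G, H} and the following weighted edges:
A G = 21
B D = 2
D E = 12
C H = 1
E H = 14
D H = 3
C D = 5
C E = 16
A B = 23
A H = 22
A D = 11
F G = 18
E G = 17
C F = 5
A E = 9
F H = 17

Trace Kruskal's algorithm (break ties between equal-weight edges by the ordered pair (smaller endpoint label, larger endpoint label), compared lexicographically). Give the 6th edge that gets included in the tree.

A-D

Kruskal's algorithm — process edges by increasing weight (ties by edge label):
C H (1): add — endpoints in different components.
B D (2): add — endpoints in different components.
D H (3): add — endpoints in different components.
C D (5): skip — C and D already connected.
C F (5): add — endpoints in different components.
A E (9): add — endpoints in different components.
A D (11): add — endpoints in different components.
D E (12): skip — D and E already connected.
E H (14): skip — E and H already connected.
C E (16): skip — C and E already connected.
E G (17): add — endpoints in different components.
The 6th edge added is A D.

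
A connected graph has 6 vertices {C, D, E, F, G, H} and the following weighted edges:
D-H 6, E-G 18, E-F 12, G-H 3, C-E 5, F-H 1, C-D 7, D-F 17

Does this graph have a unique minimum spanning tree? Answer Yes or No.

Sort edges by weight, then run Kruskal:
F-H (1): add. Components now {C} {D} {E} {F,H} {G}
G-H (3): add. Components now {C} {D} {E} {F,G,H}
C-E (5): add. Components now {C,E} {D} {F,G,H}
D-H (6): add. Components now {C,E} {D,F,G,H}
C-D (7): add. Components now {C,D,E,F,G,H}
Every non-tree edge has weight strictly greater than the heaviest edge on the tree path between its endpoints, so the MST is unique.

Yes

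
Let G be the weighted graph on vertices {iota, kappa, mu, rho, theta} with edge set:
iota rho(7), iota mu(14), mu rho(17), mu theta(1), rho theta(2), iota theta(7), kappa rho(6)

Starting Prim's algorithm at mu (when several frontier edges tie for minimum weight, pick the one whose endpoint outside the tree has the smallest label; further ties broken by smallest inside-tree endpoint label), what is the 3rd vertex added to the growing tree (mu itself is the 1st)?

rho

Grow the tree from mu using Prim:
Step 1: frontier [mu theta 1, iota mu 14, mu rho 17] → take mu theta (1); add theta.
Step 2: frontier [iota mu 14, mu rho 17, rho theta 2, iota theta 7] → take rho theta (2); add rho.
Step 3: frontier [iota mu 14, kappa rho 6, iota rho 7, iota theta 7] → take kappa rho (6); add kappa.
Step 4: frontier [iota mu 14, iota rho 7, iota theta 7] → take iota rho (7); add iota.
Vertex order: mu, theta, rho, kappa, iota. The 3rd vertex is rho.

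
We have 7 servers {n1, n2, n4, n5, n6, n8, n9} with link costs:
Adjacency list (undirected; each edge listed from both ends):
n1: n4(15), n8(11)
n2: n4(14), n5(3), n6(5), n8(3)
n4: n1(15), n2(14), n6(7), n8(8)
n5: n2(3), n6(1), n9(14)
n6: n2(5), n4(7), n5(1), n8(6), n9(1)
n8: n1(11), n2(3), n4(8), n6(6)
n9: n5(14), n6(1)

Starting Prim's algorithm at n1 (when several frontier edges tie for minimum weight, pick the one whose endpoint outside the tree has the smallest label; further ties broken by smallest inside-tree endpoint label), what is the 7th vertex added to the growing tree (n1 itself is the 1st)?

n4

Prim, starting at n1.
Step 1: cheapest edge leaving the tree is n1–n8 (11); add n8.
Step 2: cheapest edge leaving the tree is n2–n8 (3); add n2.
Step 3: cheapest edge leaving the tree is n2–n5 (3); add n5.
Step 4: cheapest edge leaving the tree is n5–n6 (1); add n6.
Step 5: cheapest edge leaving the tree is n6–n9 (1); add n9.
Step 6: cheapest edge leaving the tree is n4–n6 (7); add n4.
Vertex order: n1, n8, n2, n5, n6, n9, n4. The 7th vertex is n4.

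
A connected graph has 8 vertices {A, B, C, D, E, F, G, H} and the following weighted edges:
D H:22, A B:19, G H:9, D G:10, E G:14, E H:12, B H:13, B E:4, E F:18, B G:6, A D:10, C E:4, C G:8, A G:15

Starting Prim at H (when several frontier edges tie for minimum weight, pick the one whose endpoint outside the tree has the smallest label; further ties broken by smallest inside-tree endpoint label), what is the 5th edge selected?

Prim, starting at H.
Step 1: frontier [G H 9, E H 12, B H 13, D H 22] → take G H (9); add G.
Step 2: frontier [B G 6, C G 8, D G 10, E G 14, A G 15, E H 12, B H 13, D H 22] → take B G (6); add B.
Step 3: frontier [B E 4, A B 19, C G 8, D G 10, E G 14, A G 15, E H 12, D H 22] → take B E (4); add E.
Step 4: frontier [A B 19, C E 4, E F 18, C G 8, D G 10, A G 15, D H 22] → take C E (4); add C.
Step 5: frontier [A B 19, E F 18, D G 10, A G 15, D H 22] → take D G (10); add D.
Step 6: frontier [A B 19, A D 10, E F 18, A G 15] → take A D (10); add A.
Step 7: frontier [E F 18] → take E F (18); add F.
The 5th edge added is D G.

D-G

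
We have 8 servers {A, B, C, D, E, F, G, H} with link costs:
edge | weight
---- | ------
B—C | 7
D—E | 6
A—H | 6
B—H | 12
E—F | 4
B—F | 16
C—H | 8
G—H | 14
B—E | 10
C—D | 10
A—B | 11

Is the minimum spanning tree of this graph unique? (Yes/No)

No

Kruskal: consider edges lightest-first.
E—F (4): add — endpoints in different components.
A—H (6): add — endpoints in different components.
D—E (6): add — endpoints in different components.
B—C (7): add — endpoints in different components.
C—H (8): add — endpoints in different components.
B—E (10): add — endpoints in different components.
C—D (10): skip — C and D already connected.
A—B (11): skip — A and B already connected.
B—H (12): skip — B and H already connected.
G—H (14): add — endpoints in different components.
Non-tree edge C—D has weight 10, equal to the heaviest edge on its tree cycle — swapping gives another MST of the same weight. Not unique.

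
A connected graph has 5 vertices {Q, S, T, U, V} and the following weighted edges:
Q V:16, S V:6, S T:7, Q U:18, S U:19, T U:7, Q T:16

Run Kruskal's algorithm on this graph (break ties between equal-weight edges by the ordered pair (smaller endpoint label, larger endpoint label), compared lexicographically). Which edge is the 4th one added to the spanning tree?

Sort edges by weight, then run Kruskal:
S V (6): add. Components now {S,V} {U} {T} {Q}
S T (7): add. Components now {S,T,V} {U} {Q}
T U (7): add. Components now {S,T,U,V} {Q}
Q T (16): add. Components now {Q,S,T,U,V}
The 4th edge added is Q T.

Q-T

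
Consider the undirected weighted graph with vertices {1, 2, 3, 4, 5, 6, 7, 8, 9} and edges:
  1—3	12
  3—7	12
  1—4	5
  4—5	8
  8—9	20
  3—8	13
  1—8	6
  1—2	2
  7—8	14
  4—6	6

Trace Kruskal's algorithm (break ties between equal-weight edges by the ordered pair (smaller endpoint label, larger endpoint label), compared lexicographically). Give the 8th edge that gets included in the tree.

Sort edges by weight, then run Kruskal:
1—2 (2): add — endpoints in different components.
1—4 (5): add — endpoints in different components.
1—8 (6): add — endpoints in different components.
4—6 (6): add — endpoints in different components.
4—5 (8): add — endpoints in different components.
1—3 (12): add — endpoints in different components.
3—7 (12): add — endpoints in different components.
3—8 (13): skip — 3 and 8 already connected.
7—8 (14): skip — 7 and 8 already connected.
8—9 (20): add — endpoints in different components.
The 8th edge added is 8—9.

8-9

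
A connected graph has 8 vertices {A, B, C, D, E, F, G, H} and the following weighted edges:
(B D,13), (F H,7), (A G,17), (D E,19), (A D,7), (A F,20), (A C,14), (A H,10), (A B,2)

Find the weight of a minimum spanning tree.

76

Kruskal's algorithm — process edges by increasing weight (ties by edge label):
A B (2): add — endpoints in different components.
A D (7): add — endpoints in different components.
F H (7): add — endpoints in different components.
A H (10): add — endpoints in different components.
B D (13): skip — B and D already connected.
A C (14): add — endpoints in different components.
A G (17): add — endpoints in different components.
D E (19): add — endpoints in different components.
MST edges: A B, A D, F H, A H, A C, A G, D E; total weight 2+7+7+10+14+17+19 = 76.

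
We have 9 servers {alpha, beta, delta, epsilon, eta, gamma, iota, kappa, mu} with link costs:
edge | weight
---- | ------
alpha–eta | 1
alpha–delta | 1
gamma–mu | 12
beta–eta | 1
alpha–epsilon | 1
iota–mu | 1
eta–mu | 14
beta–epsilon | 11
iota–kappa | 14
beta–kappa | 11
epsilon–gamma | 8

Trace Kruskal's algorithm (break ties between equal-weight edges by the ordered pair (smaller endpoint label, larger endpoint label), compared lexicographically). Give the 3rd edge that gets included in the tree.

alpha-eta

Sort edges by weight, then run Kruskal:
alpha–delta (1): add — endpoints in different components.
alpha–epsilon (1): add — endpoints in different components.
alpha–eta (1): add — endpoints in different components.
beta–eta (1): add — endpoints in different components.
iota–mu (1): add — endpoints in different components.
epsilon–gamma (8): add — endpoints in different components.
beta–epsilon (11): skip — beta and epsilon already connected.
beta–kappa (11): add — endpoints in different components.
gamma–mu (12): add — endpoints in different components.
The 3rd edge added is alpha–eta.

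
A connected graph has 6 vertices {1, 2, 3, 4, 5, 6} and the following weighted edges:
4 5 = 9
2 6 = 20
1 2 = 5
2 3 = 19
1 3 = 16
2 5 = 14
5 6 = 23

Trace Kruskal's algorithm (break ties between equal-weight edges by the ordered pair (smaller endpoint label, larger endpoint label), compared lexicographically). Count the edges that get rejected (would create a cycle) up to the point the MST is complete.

Sort edges by weight, then run Kruskal:
1 2 (5): add — endpoints in different components.
4 5 (9): add — endpoints in different components.
2 5 (14): add — endpoints in different components.
1 3 (16): add — endpoints in different components.
2 3 (19): skip — 2 and 3 already connected.
2 6 (20): add — endpoints in different components.
Edges rejected before the tree was complete: 1.

1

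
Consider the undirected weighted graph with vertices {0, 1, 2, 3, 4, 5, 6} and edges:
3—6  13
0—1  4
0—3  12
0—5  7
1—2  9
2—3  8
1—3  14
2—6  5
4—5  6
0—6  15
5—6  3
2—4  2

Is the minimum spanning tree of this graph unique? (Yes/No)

Yes

Kruskal's algorithm — process edges by increasing weight (ties by edge label):
2—4 (2): add — endpoints in different components.
5—6 (3): add — endpoints in different components.
0—1 (4): add — endpoints in different components.
2—6 (5): add — endpoints in different components.
4—5 (6): skip — 4 and 5 already connected.
0—5 (7): add — endpoints in different components.
2—3 (8): add — endpoints in different components.
Every non-tree edge has weight strictly greater than the heaviest edge on the tree path between its endpoints, so the MST is unique.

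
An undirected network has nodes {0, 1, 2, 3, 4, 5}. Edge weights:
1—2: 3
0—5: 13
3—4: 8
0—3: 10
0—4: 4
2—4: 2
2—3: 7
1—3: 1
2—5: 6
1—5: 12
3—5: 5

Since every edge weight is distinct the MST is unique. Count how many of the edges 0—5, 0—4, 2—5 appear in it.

1

Sort edges by weight, then run Kruskal:
1—3 (1): add. Components now {0} {1,3} {2} {4} {5}
2—4 (2): add. Components now {0} {1,3} {2,4} {5}
1—2 (3): add. Components now {0} {1,2,3,4} {5}
0—4 (4): add. Components now {0,1,2,3,4} {5}
3—5 (5): add. Components now {0,1,2,3,4,5}
MST edge set: {1—3, 2—4, 1—2, 0—4, 3—5}.
Of the listed edges, {0—4} are in the MST → 1.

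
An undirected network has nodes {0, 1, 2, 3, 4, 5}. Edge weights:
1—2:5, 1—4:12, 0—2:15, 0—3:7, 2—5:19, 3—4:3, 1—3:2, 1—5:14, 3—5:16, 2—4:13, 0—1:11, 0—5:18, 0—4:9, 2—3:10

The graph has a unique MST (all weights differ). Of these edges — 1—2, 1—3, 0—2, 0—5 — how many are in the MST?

Kruskal's algorithm — process edges by increasing weight (ties by edge label):
1—3 (2): add — endpoints in different components.
3—4 (3): add — endpoints in different components.
1—2 (5): add — endpoints in different components.
0—3 (7): add — endpoints in different components.
0—4 (9): skip — 0 and 4 already connected.
2—3 (10): skip — 2 and 3 already connected.
0—1 (11): skip — 0 and 1 already connected.
1—4 (12): skip — 1 and 4 already connected.
2—4 (13): skip — 2 and 4 already connected.
1—5 (14): add — endpoints in different components.
MST edge set: {1—3, 3—4, 1—2, 0—3, 1—5}.
Of the listed edges, {1—2, 1—3} are in the MST → 2.

2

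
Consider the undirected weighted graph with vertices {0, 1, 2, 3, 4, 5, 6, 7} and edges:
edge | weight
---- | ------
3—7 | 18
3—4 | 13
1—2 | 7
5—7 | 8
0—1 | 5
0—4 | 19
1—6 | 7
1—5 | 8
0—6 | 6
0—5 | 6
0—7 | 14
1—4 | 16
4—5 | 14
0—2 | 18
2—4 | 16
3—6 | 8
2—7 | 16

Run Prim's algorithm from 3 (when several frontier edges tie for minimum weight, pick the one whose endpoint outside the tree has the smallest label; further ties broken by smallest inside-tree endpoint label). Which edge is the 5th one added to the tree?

Grow the tree from 3 using Prim:
Step 1: cheapest edge leaving the tree is 3—6 (8); add 6.
Step 2: cheapest edge leaving the tree is 0—6 (6); add 0.
Step 3: cheapest edge leaving the tree is 0—1 (5); add 1.
Step 4: cheapest edge leaving the tree is 0—5 (6); add 5.
Step 5: cheapest edge leaving the tree is 1—2 (7); add 2.
Step 6: cheapest edge leaving the tree is 5—7 (8); add 7.
Step 7: cheapest edge leaving the tree is 3—4 (13); add 4.
The 5th edge added is 1—2.

1-2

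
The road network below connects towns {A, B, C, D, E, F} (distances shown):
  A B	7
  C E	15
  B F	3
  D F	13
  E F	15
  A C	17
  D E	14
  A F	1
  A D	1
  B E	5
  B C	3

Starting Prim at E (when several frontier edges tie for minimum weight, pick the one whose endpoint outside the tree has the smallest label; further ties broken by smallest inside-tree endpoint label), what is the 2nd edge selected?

Grow the tree from E using Prim:
Step 1: frontier [B E 5, D E 14, C E 15, E F 15] → take B E (5); add B.
Step 2: frontier [B C 3, B F 3, A B 7, D E 14, C E 15, E F 15] → take B C (3); add C.
Step 3: frontier [B F 3, A B 7, A C 17, D E 14, E F 15] → take B F (3); add F.
Step 4: frontier [A B 7, A C 17, D E 14, A F 1, D F 13] → take A F (1); add A.
Step 5: frontier [A D 1, D E 14, D F 13] → take A D (1); add D.
The 2nd edge added is B C.

B-C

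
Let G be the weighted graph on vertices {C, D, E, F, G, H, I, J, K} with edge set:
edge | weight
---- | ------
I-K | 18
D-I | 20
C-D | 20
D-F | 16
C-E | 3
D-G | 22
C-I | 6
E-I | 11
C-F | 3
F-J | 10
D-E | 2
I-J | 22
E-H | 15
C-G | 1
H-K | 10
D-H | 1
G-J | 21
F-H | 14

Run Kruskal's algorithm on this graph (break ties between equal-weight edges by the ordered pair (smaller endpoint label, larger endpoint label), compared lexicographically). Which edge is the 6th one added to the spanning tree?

C-I

Sort edges by weight, then run Kruskal:
C-G (1): add — endpoints in different components.
D-H (1): add — endpoints in different components.
D-E (2): add — endpoints in different components.
C-E (3): add — endpoints in different components.
C-F (3): add — endpoints in different components.
C-I (6): add — endpoints in different components.
F-J (10): add — endpoints in different components.
H-K (10): add — endpoints in different components.
The 6th edge added is C-I.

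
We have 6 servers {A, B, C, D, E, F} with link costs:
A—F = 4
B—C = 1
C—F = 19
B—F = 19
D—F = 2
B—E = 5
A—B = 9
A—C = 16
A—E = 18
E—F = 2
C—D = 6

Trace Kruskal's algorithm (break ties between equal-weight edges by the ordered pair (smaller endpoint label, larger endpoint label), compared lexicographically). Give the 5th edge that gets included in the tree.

Sort edges by weight, then run Kruskal:
B—C (1): add. Components now {A} {B,C} {D} {E} {F}
D—F (2): add. Components now {A} {B,C} {D,F} {E}
E—F (2): add. Components now {A} {B,C} {D,E,F}
A—F (4): add. Components now {A,D,E,F} {B,C}
B—E (5): add. Components now {A,B,C,D,E,F}
The 5th edge added is B—E.

B-E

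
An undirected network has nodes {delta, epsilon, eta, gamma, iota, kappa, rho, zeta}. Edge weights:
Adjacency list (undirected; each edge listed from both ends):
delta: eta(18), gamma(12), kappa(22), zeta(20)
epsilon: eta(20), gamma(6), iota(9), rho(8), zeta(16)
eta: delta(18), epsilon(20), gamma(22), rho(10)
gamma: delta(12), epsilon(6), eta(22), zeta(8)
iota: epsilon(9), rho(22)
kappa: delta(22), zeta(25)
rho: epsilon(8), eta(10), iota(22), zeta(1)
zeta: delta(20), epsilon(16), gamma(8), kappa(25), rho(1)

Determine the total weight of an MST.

68

Kruskal's algorithm — process edges by increasing weight (ties by edge label):
rho zeta (1): add — endpoints in different components.
epsilon gamma (6): add — endpoints in different components.
epsilon rho (8): add — endpoints in different components.
gamma zeta (8): skip — zeta and gamma already connected.
epsilon iota (9): add — endpoints in different components.
eta rho (10): add — endpoints in different components.
delta gamma (12): add — endpoints in different components.
epsilon zeta (16): skip — epsilon and zeta already connected.
delta eta (18): skip — eta and delta already connected.
delta zeta (20): skip — zeta and delta already connected.
epsilon eta (20): skip — epsilon and eta already connected.
delta kappa (22): add — endpoints in different components.
MST edges: rho zeta, epsilon gamma, epsilon rho, epsilon iota, eta rho, delta gamma, delta kappa; total weight 1+6+8+9+10+12+22 = 68.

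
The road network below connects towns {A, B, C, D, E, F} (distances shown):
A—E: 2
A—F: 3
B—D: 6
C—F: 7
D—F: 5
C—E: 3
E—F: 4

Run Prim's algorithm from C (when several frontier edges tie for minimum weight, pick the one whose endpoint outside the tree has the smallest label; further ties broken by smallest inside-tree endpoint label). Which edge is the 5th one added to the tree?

Prim's algorithm from C:
Step 1: frontier [C—E 3, C—F 7] → take C—E (3); add E.
Step 2: frontier [C—F 7, A—E 2, E—F 4] → take A—E (2); add A.
Step 3: frontier [A—F 3, C—F 7, E—F 4] → take A—F (3); add F.
Step 4: frontier [D—F 5] → take D—F (5); add D.
Step 5: frontier [B—D 6] → take B—D (6); add B.
The 5th edge added is B—D.

B-D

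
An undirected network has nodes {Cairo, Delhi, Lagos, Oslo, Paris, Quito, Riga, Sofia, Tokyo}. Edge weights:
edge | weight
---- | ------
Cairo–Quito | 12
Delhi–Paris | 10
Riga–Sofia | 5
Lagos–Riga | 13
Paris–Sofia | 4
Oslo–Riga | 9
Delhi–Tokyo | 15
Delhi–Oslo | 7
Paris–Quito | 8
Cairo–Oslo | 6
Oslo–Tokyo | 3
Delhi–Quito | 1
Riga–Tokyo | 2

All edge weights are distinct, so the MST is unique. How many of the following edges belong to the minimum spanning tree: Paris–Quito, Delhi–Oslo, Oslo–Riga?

1

Kruskal: consider edges lightest-first.
Delhi–Quito (1): add — endpoints in different components.
Riga–Tokyo (2): add — endpoints in different components.
Oslo–Tokyo (3): add — endpoints in different components.
Paris–Sofia (4): add — endpoints in different components.
Riga–Sofia (5): add — endpoints in different components.
Cairo–Oslo (6): add — endpoints in different components.
Delhi–Oslo (7): add — endpoints in different components.
Paris–Quito (8): skip — Quito and Paris already connected.
Oslo–Riga (9): skip — Oslo and Riga already connected.
Delhi–Paris (10): skip — Delhi and Paris already connected.
Cairo–Quito (12): skip — Quito and Cairo already connected.
Lagos–Riga (13): add — endpoints in different components.
MST edge set: {Delhi–Quito, Riga–Tokyo, Oslo–Tokyo, Paris–Sofia, Riga–Sofia, Cairo–Oslo, Delhi–Oslo, Lagos–Riga}.
Of the listed edges, {Delhi–Oslo} are in the MST → 1.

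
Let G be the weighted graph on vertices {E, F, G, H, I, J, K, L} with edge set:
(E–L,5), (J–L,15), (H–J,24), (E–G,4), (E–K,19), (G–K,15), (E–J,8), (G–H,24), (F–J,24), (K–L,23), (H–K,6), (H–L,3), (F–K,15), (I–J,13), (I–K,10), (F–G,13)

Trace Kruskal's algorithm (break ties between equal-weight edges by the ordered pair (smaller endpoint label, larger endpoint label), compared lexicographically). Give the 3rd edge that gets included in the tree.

E-L

Kruskal: consider edges lightest-first.
H–L (3): add — endpoints in different components.
E–G (4): add — endpoints in different components.
E–L (5): add — endpoints in different components.
H–K (6): add — endpoints in different components.
E–J (8): add — endpoints in different components.
I–K (10): add — endpoints in different components.
F–G (13): add — endpoints in different components.
The 3rd edge added is E–L.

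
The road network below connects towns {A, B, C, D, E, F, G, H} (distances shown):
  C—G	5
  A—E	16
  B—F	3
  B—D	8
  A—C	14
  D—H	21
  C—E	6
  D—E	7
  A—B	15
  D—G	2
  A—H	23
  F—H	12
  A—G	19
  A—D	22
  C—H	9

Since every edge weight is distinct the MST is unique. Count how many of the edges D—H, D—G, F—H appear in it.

Sort edges by weight, then run Kruskal:
D—G (2): add — endpoints in different components.
B—F (3): add — endpoints in different components.
C—G (5): add — endpoints in different components.
C—E (6): add — endpoints in different components.
D—E (7): skip — D and E already connected.
B—D (8): add — endpoints in different components.
C—H (9): add — endpoints in different components.
F—H (12): skip — F and H already connected.
A—C (14): add — endpoints in different components.
MST edge set: {D—G, B—F, C—G, C—E, B—D, C—H, A—C}.
Of the listed edges, {D—G} are in the MST → 1.

1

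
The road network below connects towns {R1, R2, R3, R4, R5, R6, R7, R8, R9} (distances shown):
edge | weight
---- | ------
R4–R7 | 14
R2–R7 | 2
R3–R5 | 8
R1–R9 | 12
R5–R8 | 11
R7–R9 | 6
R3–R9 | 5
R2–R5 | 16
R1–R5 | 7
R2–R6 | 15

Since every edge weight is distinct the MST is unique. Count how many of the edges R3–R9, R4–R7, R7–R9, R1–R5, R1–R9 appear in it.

4

Kruskal's algorithm — process edges by increasing weight (ties by edge label):
R2–R7 (2): add — endpoints in different components.
R3–R9 (5): add — endpoints in different components.
R7–R9 (6): add — endpoints in different components.
R1–R5 (7): add — endpoints in different components.
R3–R5 (8): add — endpoints in different components.
R5–R8 (11): add — endpoints in different components.
R1–R9 (12): skip — R1 and R9 already connected.
R4–R7 (14): add — endpoints in different components.
R2–R6 (15): add — endpoints in different components.
MST edge set: {R2–R7, R3–R9, R7–R9, R1–R5, R3–R5, R5–R8, R4–R7, R2–R6}.
Of the listed edges, {R3–R9, R4–R7, R7–R9, R1–R5} are in the MST → 4.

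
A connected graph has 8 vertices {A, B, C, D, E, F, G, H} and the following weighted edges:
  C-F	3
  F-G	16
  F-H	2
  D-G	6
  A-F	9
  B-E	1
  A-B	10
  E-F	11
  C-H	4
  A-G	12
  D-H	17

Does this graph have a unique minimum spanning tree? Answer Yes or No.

Yes

Sort edges by weight, then run Kruskal:
B-E (1): add — endpoints in different components.
F-H (2): add — endpoints in different components.
C-F (3): add — endpoints in different components.
C-H (4): skip — C and H already connected.
D-G (6): add — endpoints in different components.
A-F (9): add — endpoints in different components.
A-B (10): add — endpoints in different components.
E-F (11): skip — E and F already connected.
A-G (12): add — endpoints in different components.
Every non-tree edge has weight strictly greater than the heaviest edge on the tree path between its endpoints, so the MST is unique.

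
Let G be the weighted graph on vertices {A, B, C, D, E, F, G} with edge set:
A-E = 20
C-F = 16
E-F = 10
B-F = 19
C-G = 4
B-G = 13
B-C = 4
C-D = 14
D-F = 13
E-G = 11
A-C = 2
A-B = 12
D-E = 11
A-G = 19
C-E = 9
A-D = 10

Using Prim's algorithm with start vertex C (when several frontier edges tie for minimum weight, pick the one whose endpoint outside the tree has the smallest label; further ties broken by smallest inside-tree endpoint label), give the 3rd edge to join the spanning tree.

C-G

Prim's algorithm from C:
Step 1: cheapest edge leaving the tree is A-C (2); add A.
Step 2: cheapest edge leaving the tree is B-C (4); add B.
Step 3: cheapest edge leaving the tree is C-G (4); add G.
Step 4: cheapest edge leaving the tree is C-E (9); add E.
Step 5: cheapest edge leaving the tree is A-D (10); add D.
Step 6: cheapest edge leaving the tree is E-F (10); add F.
The 3rd edge added is C-G.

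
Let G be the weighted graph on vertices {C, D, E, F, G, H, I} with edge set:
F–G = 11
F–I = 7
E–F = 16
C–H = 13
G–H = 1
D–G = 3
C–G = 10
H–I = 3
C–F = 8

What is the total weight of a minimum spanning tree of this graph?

38

Kruskal's algorithm — process edges by increasing weight (ties by edge label):
G–H (1): add — endpoints in different components.
D–G (3): add — endpoints in different components.
H–I (3): add — endpoints in different components.
F–I (7): add — endpoints in different components.
C–F (8): add — endpoints in different components.
C–G (10): skip — C and G already connected.
F–G (11): skip — F and G already connected.
C–H (13): skip — C and H already connected.
E–F (16): add — endpoints in different components.
MST edges: G–H, D–G, H–I, F–I, C–F, E–F; total weight 1+3+3+7+8+16 = 38.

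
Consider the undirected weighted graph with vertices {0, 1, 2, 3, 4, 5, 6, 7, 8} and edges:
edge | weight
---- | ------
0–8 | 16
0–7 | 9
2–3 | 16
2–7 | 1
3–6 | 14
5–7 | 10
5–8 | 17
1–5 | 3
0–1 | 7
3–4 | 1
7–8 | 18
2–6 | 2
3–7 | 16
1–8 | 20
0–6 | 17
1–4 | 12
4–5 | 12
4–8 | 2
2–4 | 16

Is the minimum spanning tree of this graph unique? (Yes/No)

No

Sort edges by weight, then run Kruskal:
2–7 (1): add — endpoints in different components.
3–4 (1): add — endpoints in different components.
2–6 (2): add — endpoints in different components.
4–8 (2): add — endpoints in different components.
1–5 (3): add — endpoints in different components.
0–1 (7): add — endpoints in different components.
0–7 (9): add — endpoints in different components.
5–7 (10): skip — 5 and 7 already connected.
1–4 (12): add — endpoints in different components.
Non-tree edge 4–5 has weight 12, equal to the heaviest edge on its tree cycle — swapping gives another MST of the same weight. Not unique.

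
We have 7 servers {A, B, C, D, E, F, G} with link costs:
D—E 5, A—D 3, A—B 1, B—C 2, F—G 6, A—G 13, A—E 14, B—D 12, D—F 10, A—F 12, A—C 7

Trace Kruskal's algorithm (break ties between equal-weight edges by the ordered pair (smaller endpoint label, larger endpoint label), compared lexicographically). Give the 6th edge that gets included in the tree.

Kruskal: consider edges lightest-first.
A—B (1): add. Components now {A,B} {C} {D} {E} {F} {G}
B—C (2): add. Components now {A,B,C} {D} {E} {F} {G}
A—D (3): add. Components now {A,B,C,D} {E} {F} {G}
D—E (5): add. Components now {A,B,C,D,E} {F} {G}
F—G (6): add. Components now {A,B,C,D,E} {F,G}
A—C (7): skip — A and C already connected.
D—F (10): add. Components now {A,B,C,D,E,F,G}
The 6th edge added is D—F.

D-F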